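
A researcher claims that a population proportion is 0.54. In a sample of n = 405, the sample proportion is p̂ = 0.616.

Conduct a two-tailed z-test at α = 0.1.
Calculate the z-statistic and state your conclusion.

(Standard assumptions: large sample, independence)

Answer: z = 3.0687, reject H₀

Derivation:
H₀: p = 0.54, H₁: p ≠ 0.54
Standard error: SE = √(p₀(1-p₀)/n) = √(0.54×0.46/405) = 0.024766
z-statistic: z = (p̂ - p₀)/SE = (0.616 - 0.54)/0.024766 = 3.0687
Critical value: z_0.05 = ±1.645
p-value = 0.0021
Decision: reject H₀ at α = 0.1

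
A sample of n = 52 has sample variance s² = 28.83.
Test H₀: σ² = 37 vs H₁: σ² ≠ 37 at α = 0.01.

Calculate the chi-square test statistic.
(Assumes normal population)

df = n - 1 = 51
χ² = (n-1)s²/σ₀² = 51×28.83/37 = 39.7386
Critical values: χ²_{0.995,51} = 28.735, χ²_{0.005,51} = 80.747
Rejection region: χ² < 28.735 or χ² > 80.747
Decision: fail to reject H₀

Answer: χ² = 39.7386, fail to reject H₀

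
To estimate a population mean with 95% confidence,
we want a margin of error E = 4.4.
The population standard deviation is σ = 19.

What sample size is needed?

Answer: n = 72

Derivation:
z_0.025 = 1.960
n = (z×σ/E)² = (1.960×19/4.4)²
n = 71.6331
Round up: n = 72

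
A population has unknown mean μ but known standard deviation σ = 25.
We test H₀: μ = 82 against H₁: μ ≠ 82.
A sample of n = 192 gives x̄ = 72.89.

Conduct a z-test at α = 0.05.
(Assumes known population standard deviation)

Standard error: SE = σ/√n = 25/√192 = 1.8042
z-statistic: z = (x̄ - μ₀)/SE = (72.89 - 82)/1.8042 = -5.0493
Critical value: ±1.960
p-value < 0.0001
Decision: reject H₀

Answer: z = -5.0493, reject H₀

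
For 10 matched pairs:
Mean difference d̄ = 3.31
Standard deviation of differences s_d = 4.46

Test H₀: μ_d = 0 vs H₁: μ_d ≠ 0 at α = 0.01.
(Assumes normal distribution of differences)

df = n - 1 = 9
SE = s_d/√n = 4.46/√10 = 1.4104
t = d̄/SE = 3.31/1.4104 = 2.3469
Critical value: t_{0.005,9} = ±3.250
p-value ≈ 0.0435
Decision: fail to reject H₀

Answer: t = 2.3469, fail to reject H₀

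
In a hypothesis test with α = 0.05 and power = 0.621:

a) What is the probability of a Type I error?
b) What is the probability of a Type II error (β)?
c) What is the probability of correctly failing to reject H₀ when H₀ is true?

Answer: a) 0.05, b) 0.379, c) 0.95

Derivation:
a) Type I error probability = α = 0.05
b) Power = P(reject H₀ | H₁ true) = 1 - β = 0.621, so Type II error probability = β = 1 - Power = 0.379
c) P(fail to reject H₀ | H₀ true) = 1 - α = 0.95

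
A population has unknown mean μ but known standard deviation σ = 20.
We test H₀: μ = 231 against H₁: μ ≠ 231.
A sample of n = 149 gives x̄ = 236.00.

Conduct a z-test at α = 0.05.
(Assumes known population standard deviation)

Answer: z = 3.0516, reject H₀

Derivation:
Standard error: SE = σ/√n = 20/√149 = 1.6385
z-statistic: z = (x̄ - μ₀)/SE = (236.00 - 231)/1.6385 = 3.0516
Critical value: ±1.960
p-value = 0.0023
Decision: reject H₀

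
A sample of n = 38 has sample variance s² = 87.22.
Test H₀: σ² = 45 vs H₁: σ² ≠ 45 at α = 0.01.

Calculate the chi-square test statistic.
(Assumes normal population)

df = n - 1 = 37
χ² = (n-1)s²/σ₀² = 37×87.22/45 = 71.7142
Critical values: χ²_{0.995,37} = 18.586, χ²_{0.005,37} = 62.883
Rejection region: χ² < 18.586 or χ² > 62.883
Decision: reject H₀

Answer: χ² = 71.7142, reject H₀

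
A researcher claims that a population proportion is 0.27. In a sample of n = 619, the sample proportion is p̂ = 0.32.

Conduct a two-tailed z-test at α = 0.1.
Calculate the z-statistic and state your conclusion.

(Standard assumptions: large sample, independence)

Answer: z = 2.8021, reject H₀

Derivation:
H₀: p = 0.27, H₁: p ≠ 0.27
Standard error: SE = √(p₀(1-p₀)/n) = √(0.27×0.73/619) = 0.017844
z-statistic: z = (p̂ - p₀)/SE = (0.32 - 0.27)/0.017844 = 2.8021
Critical value: z_0.05 = ±1.645
p-value = 0.0051
Decision: reject H₀ at α = 0.1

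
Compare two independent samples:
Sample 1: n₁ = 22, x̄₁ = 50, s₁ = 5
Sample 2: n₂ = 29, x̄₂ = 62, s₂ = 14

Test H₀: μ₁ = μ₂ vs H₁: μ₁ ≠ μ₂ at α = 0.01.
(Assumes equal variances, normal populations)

Pooled variance: s²_p = [21×5² + 28×14²]/(49) = 122.7143
s_p = 11.0776
SE = s_p×√(1/n₁ + 1/n₂) = 11.0776×√(1/22 + 1/29) = 3.1320
t = (x̄₁ - x̄₂)/SE = (50 - 62)/3.1320 = -3.8314
df = 49, t-critical = ±2.680
Decision: reject H₀

Answer: t = -3.8314, reject H₀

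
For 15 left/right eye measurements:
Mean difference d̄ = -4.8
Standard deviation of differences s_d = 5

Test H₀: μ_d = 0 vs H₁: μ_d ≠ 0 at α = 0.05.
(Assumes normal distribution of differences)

Answer: t = -3.7180, reject H₀

Derivation:
df = n - 1 = 14
SE = s_d/√n = 5/√15 = 1.2910
t = d̄/SE = -4.8/1.2910 = -3.7180
Critical value: t_{0.025,14} = ±2.145
p-value ≈ 0.0023
Decision: reject H₀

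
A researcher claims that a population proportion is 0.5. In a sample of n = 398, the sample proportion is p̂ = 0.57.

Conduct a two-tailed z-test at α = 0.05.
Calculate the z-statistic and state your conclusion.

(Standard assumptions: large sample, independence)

H₀: p = 0.5, H₁: p ≠ 0.5
Standard error: SE = √(p₀(1-p₀)/n) = √(0.5×0.5/398) = 0.025063
z-statistic: z = (p̂ - p₀)/SE = (0.57 - 0.5)/0.025063 = 2.7930
Critical value: z_0.025 = ±1.960
p-value = 0.0052
Decision: reject H₀ at α = 0.05

Answer: z = 2.7930, reject H₀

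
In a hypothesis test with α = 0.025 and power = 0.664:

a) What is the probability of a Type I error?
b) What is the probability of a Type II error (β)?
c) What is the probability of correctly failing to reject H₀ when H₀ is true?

Answer: a) 0.025, b) 0.336, c) 0.975

Derivation:
a) Type I error probability = α = 0.025
b) Power = P(reject H₀ | H₁ true) = 1 - β = 0.664, so Type II error probability = β = 1 - Power = 0.336
c) P(fail to reject H₀ | H₀ true) = 1 - α = 0.975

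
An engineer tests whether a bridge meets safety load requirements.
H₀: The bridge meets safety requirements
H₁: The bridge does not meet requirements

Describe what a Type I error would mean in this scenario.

A Type I error (probability α) occurs when we reject a true H₀.
A Type II error (probability β) occurs when we fail to reject a false H₀.

Answer: Unnecessarily closing a safe bridge for repairs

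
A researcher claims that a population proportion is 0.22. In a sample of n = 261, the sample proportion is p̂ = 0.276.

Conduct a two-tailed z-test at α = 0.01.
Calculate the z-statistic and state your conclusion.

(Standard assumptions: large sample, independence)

Answer: z = 2.1840, fail to reject H₀

Derivation:
H₀: p = 0.22, H₁: p ≠ 0.22
Standard error: SE = √(p₀(1-p₀)/n) = √(0.22×0.78/261) = 0.025641
z-statistic: z = (p̂ - p₀)/SE = (0.276 - 0.22)/0.025641 = 2.1840
Critical value: z_0.005 = ±2.576
p-value = 0.0290
Decision: fail to reject H₀ at α = 0.01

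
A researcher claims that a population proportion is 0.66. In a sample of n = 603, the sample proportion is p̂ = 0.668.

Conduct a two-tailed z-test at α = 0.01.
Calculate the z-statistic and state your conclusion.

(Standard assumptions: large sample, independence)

H₀: p = 0.66, H₁: p ≠ 0.66
Standard error: SE = √(p₀(1-p₀)/n) = √(0.66×0.34/603) = 0.019291
z-statistic: z = (p̂ - p₀)/SE = (0.668 - 0.66)/0.019291 = 0.4147
Critical value: z_0.005 = ±2.576
p-value = 0.6784
Decision: fail to reject H₀ at α = 0.01

Answer: z = 0.4147, fail to reject H₀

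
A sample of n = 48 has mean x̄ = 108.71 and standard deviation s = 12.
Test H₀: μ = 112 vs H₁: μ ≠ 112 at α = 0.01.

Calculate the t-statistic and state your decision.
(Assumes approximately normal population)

Answer: t = -1.8994, fail to reject H₀

Derivation:
df = n - 1 = 47
SE = s/√n = 12/√48 = 1.7321
t = (x̄ - μ₀)/SE = (108.71 - 112)/1.7321 = -1.8994
Critical value: t_{0.005,47} = ±2.685
p-value ≈ 0.0637
Decision: fail to reject H₀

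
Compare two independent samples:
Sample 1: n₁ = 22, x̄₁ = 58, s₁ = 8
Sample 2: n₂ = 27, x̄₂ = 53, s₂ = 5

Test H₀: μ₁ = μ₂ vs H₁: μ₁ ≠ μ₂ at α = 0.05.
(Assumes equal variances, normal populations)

Answer: t = 2.6727, reject H₀

Derivation:
Pooled variance: s²_p = [21×8² + 26×5²]/(47) = 42.4255
s_p = 6.5135
SE = s_p×√(1/n₁ + 1/n₂) = 6.5135×√(1/22 + 1/27) = 1.8708
t = (x̄₁ - x̄₂)/SE = (58 - 53)/1.8708 = 2.6727
df = 47, t-critical = ±2.012
Decision: reject H₀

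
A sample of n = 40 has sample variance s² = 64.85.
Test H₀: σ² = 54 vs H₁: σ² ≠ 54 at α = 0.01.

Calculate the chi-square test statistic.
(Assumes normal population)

Answer: χ² = 46.8361, fail to reject H₀

Derivation:
df = n - 1 = 39
χ² = (n-1)s²/σ₀² = 39×64.85/54 = 46.8361
Critical values: χ²_{0.995,39} = 19.996, χ²_{0.005,39} = 65.476
Rejection region: χ² < 19.996 or χ² > 65.476
Decision: fail to reject H₀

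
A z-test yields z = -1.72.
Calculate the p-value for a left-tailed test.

Answer: p-value ≈ 0.0427

Derivation:
For z = -1.72:
p = P(Z < -1.72) = Φ(-1.72) = 0.0427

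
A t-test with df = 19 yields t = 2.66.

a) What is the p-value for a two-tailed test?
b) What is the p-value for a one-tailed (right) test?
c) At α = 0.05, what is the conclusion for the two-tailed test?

Answer: a) 0.0155, b) 0.0077, c) reject H₀

Derivation:
Using t-distribution with df = 19:
a) Two-tailed: p = 2×P(T > 2.66) = 0.0155
b) One-tailed: p = P(T > 2.66) = 0.0077
c) 0.0155 < 0.05, reject H₀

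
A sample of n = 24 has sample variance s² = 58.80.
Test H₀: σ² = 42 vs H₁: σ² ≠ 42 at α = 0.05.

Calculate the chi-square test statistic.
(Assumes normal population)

Answer: χ² = 32.2000, fail to reject H₀

Derivation:
df = n - 1 = 23
χ² = (n-1)s²/σ₀² = 23×58.80/42 = 32.2000
Critical values: χ²_{0.975,23} = 11.689, χ²_{0.025,23} = 38.076
Rejection region: χ² < 11.689 or χ² > 38.076
Decision: fail to reject H₀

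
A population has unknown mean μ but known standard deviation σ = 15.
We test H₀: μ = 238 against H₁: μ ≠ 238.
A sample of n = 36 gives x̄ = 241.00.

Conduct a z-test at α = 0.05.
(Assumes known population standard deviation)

Standard error: SE = σ/√n = 15/√36 = 2.5000
z-statistic: z = (x̄ - μ₀)/SE = (241.00 - 238)/2.5000 = 1.2000
Critical value: ±1.960
p-value = 0.2301
Decision: fail to reject H₀

Answer: z = 1.2000, fail to reject H₀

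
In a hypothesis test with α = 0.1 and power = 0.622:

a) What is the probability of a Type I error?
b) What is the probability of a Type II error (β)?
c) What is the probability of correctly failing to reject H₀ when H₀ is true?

Answer: a) 0.1, b) 0.378, c) 0.9

Derivation:
a) Type I error probability = α = 0.1
b) Power = P(reject H₀ | H₁ true) = 1 - β = 0.622, so Type II error probability = β = 1 - Power = 0.378
c) P(fail to reject H₀ | H₀ true) = 1 - α = 0.9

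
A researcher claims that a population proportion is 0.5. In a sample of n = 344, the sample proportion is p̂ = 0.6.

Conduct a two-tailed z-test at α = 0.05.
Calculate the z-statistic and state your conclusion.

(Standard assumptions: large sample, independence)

H₀: p = 0.5, H₁: p ≠ 0.5
Standard error: SE = √(p₀(1-p₀)/n) = √(0.5×0.5/344) = 0.026958
z-statistic: z = (p̂ - p₀)/SE = (0.6 - 0.5)/0.026958 = 3.7095
Critical value: z_0.025 = ±1.960
p-value = 0.0002
Decision: reject H₀ at α = 0.05

Answer: z = 3.7095, reject H₀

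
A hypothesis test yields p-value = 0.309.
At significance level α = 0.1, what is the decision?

Compare p-value to α:
0.309 ≥ 0.1
Decision: fail to reject H₀

Answer: fail to reject H₀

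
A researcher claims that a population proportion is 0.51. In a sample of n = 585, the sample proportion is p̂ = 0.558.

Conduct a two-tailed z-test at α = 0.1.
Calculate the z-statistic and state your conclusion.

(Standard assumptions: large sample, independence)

Answer: z = 2.3224, reject H₀

Derivation:
H₀: p = 0.51, H₁: p ≠ 0.51
Standard error: SE = √(p₀(1-p₀)/n) = √(0.51×0.49/585) = 0.020668
z-statistic: z = (p̂ - p₀)/SE = (0.558 - 0.51)/0.020668 = 2.3224
Critical value: z_0.05 = ±1.645
p-value = 0.0202
Decision: reject H₀ at α = 0.1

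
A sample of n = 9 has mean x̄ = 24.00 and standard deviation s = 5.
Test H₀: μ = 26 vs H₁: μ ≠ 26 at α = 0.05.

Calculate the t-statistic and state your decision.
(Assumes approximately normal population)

Answer: t = -1.2000, fail to reject H₀

Derivation:
df = n - 1 = 8
SE = s/√n = 5/√9 = 1.6667
t = (x̄ - μ₀)/SE = (24.00 - 26)/1.6667 = -1.2000
Critical value: t_{0.025,8} = ±2.306
p-value ≈ 0.2645
Decision: fail to reject H₀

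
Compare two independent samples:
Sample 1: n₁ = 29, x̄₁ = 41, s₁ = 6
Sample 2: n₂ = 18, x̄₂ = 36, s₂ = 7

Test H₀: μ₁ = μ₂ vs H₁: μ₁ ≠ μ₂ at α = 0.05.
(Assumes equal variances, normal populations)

Answer: t = 2.6051, reject H₀

Derivation:
Pooled variance: s²_p = [28×6² + 17×7²]/(45) = 40.9111
s_p = 6.3962
SE = s_p×√(1/n₁ + 1/n₂) = 6.3962×√(1/29 + 1/18) = 1.9193
t = (x̄₁ - x̄₂)/SE = (41 - 36)/1.9193 = 2.6051
df = 45, t-critical = ±2.014
Decision: reject H₀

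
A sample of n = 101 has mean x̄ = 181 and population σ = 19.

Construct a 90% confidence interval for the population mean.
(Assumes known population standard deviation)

Answer: (177.8900, 184.1100)

Derivation:
Confidence level: 90%, α = 0.1
z_0.05 = 1.645
SE = σ/√n = 19/√101 = 1.8906
Margin of error = 1.645 × 1.8906 = 3.1100
CI: x̄ ± margin = 181 ± 3.1100
CI: (177.8900, 184.1100)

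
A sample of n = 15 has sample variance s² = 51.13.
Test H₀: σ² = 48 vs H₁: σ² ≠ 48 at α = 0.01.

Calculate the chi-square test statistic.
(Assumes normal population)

Answer: χ² = 14.9129, fail to reject H₀

Derivation:
df = n - 1 = 14
χ² = (n-1)s²/σ₀² = 14×51.13/48 = 14.9129
Critical values: χ²_{0.995,14} = 4.075, χ²_{0.005,14} = 31.319
Rejection region: χ² < 4.075 or χ² > 31.319
Decision: fail to reject H₀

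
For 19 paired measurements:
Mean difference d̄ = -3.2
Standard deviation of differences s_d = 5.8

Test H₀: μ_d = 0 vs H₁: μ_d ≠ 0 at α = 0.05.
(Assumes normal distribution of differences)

Answer: t = -2.4049, reject H₀

Derivation:
df = n - 1 = 18
SE = s_d/√n = 5.8/√19 = 1.3306
t = d̄/SE = -3.2/1.3306 = -2.4049
Critical value: t_{0.025,18} = ±2.101
p-value ≈ 0.0272
Decision: reject H₀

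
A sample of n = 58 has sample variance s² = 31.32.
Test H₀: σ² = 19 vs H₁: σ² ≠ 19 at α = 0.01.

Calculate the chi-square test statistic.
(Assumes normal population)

Answer: χ² = 93.9600, reject H₀

Derivation:
df = n - 1 = 57
χ² = (n-1)s²/σ₀² = 57×31.32/19 = 93.9600
Critical values: χ²_{0.995,57} = 33.248, χ²_{0.005,57} = 88.236
Rejection region: χ² < 33.248 or χ² > 88.236
Decision: reject H₀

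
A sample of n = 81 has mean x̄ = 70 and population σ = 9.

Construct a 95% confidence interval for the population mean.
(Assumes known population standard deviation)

Answer: (68.0400, 71.9600)

Derivation:
Confidence level: 95%, α = 0.05
z_0.025 = 1.960
SE = σ/√n = 9/√81 = 1.0000
Margin of error = 1.960 × 1.0000 = 1.9600
CI: x̄ ± margin = 70 ± 1.9600
CI: (68.0400, 71.9600)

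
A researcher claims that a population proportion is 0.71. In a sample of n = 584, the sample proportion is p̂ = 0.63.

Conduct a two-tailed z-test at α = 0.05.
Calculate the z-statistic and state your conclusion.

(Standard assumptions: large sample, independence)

Answer: z = -4.2605, reject H₀

Derivation:
H₀: p = 0.71, H₁: p ≠ 0.71
Standard error: SE = √(p₀(1-p₀)/n) = √(0.71×0.29/584) = 0.018777
z-statistic: z = (p̂ - p₀)/SE = (0.63 - 0.71)/0.018777 = -4.2605
Critical value: z_0.025 = ±1.960
p-value < 0.0001
Decision: reject H₀ at α = 0.05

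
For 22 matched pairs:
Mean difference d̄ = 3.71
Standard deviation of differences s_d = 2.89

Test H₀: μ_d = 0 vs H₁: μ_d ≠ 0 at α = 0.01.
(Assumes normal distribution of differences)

df = n - 1 = 21
SE = s_d/√n = 2.89/√22 = 0.6162
t = d̄/SE = 3.71/0.6162 = 6.0208
Critical value: t_{0.005,21} = ±2.831
p-value < 0.0001
Decision: reject H₀

Answer: t = 6.0208, reject H₀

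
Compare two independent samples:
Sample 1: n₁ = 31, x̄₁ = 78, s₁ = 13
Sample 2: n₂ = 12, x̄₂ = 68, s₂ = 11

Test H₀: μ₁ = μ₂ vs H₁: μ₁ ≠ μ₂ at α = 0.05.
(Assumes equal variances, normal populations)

Answer: t = 2.3540, reject H₀

Derivation:
Pooled variance: s²_p = [30×13² + 11×11²]/(41) = 156.1220
s_p = 12.4949
SE = s_p×√(1/n₁ + 1/n₂) = 12.4949×√(1/31 + 1/12) = 4.2481
t = (x̄₁ - x̄₂)/SE = (78 - 68)/4.2481 = 2.3540
df = 41, t-critical = ±2.020
Decision: reject H₀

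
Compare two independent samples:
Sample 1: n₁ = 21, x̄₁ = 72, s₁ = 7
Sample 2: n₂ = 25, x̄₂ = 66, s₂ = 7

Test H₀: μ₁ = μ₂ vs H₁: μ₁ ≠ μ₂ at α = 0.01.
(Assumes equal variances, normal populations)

Pooled variance: s²_p = [20×7² + 24×7²]/(44) = 49.0000
s_p = 7.0000
SE = s_p×√(1/n₁ + 1/n₂) = 7.0000×√(1/21 + 1/25) = 2.0720
t = (x̄₁ - x̄₂)/SE = (72 - 66)/2.0720 = 2.8958
df = 44, t-critical = ±2.692
Decision: reject H₀

Answer: t = 2.8958, reject H₀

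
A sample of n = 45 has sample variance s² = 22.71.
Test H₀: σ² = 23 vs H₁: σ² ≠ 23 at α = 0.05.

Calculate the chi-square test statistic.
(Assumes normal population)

df = n - 1 = 44
χ² = (n-1)s²/σ₀² = 44×22.71/23 = 43.4452
Critical values: χ²_{0.975,44} = 27.575, χ²_{0.025,44} = 64.201
Rejection region: χ² < 27.575 or χ² > 64.201
Decision: fail to reject H₀

Answer: χ² = 43.4452, fail to reject H₀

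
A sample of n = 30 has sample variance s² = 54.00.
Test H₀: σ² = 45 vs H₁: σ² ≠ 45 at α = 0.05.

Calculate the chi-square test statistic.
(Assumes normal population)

Answer: χ² = 34.8000, fail to reject H₀

Derivation:
df = n - 1 = 29
χ² = (n-1)s²/σ₀² = 29×54.00/45 = 34.8000
Critical values: χ²_{0.975,29} = 16.047, χ²_{0.025,29} = 45.722
Rejection region: χ² < 16.047 or χ² > 45.722
Decision: fail to reject H₀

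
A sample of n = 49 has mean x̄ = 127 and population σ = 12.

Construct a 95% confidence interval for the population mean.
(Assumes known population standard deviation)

Confidence level: 95%, α = 0.05
z_0.025 = 1.960
SE = σ/√n = 12/√49 = 1.7143
Margin of error = 1.960 × 1.7143 = 3.3600
CI: x̄ ± margin = 127 ± 3.3600
CI: (123.6400, 130.3600)

Answer: (123.6400, 130.3600)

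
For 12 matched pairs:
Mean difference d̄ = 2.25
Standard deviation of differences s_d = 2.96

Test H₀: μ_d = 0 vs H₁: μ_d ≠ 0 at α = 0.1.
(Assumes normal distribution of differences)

Answer: t = 2.6331, reject H₀

Derivation:
df = n - 1 = 11
SE = s_d/√n = 2.96/√12 = 0.8545
t = d̄/SE = 2.25/0.8545 = 2.6331
Critical value: t_{0.05,11} = ±1.796
p-value ≈ 0.0233
Decision: reject H₀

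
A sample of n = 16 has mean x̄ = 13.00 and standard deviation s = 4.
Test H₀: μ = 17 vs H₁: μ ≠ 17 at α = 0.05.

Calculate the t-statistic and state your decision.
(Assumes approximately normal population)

df = n - 1 = 15
SE = s/√n = 4/√16 = 1.0000
t = (x̄ - μ₀)/SE = (13.00 - 17)/1.0000 = -4.0000
Critical value: t_{0.025,15} = ±2.131
p-value ≈ 0.0012
Decision: reject H₀

Answer: t = -4.0000, reject H₀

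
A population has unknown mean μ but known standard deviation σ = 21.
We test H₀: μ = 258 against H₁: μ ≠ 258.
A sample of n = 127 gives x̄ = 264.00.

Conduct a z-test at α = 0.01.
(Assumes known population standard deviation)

Standard error: SE = σ/√n = 21/√127 = 1.8634
z-statistic: z = (x̄ - μ₀)/SE = (264.00 - 258)/1.8634 = 3.2199
Critical value: ±2.576
p-value = 0.0013
Decision: reject H₀

Answer: z = 3.2199, reject H₀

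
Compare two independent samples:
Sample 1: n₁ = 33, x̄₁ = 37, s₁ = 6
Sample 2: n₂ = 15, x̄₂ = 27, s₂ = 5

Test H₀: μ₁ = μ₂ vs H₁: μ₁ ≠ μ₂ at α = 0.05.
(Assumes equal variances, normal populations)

Pooled variance: s²_p = [32×6² + 14×5²]/(46) = 32.6522
s_p = 5.7142
SE = s_p×√(1/n₁ + 1/n₂) = 5.7142×√(1/33 + 1/15) = 1.7794
t = (x̄₁ - x̄₂)/SE = (37 - 27)/1.7794 = 5.6199
df = 46, t-critical = ±2.013
Decision: reject H₀

Answer: t = 5.6199, reject H₀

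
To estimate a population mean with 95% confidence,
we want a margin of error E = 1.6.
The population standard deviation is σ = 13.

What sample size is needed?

z_0.025 = 1.960
n = (z×σ/E)² = (1.960×13/1.6)²
n = 253.6056
Round up: n = 254

Answer: n = 254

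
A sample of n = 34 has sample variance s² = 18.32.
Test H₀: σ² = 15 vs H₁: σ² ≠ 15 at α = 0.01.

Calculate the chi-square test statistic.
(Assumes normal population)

Answer: χ² = 40.3040, fail to reject H₀

Derivation:
df = n - 1 = 33
χ² = (n-1)s²/σ₀² = 33×18.32/15 = 40.3040
Critical values: χ²_{0.995,33} = 15.815, χ²_{0.005,33} = 57.648
Rejection region: χ² < 15.815 or χ² > 57.648
Decision: fail to reject H₀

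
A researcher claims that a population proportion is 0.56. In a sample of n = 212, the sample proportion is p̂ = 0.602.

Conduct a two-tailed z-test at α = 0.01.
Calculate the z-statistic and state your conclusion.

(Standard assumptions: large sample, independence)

Answer: z = 1.2320, fail to reject H₀

Derivation:
H₀: p = 0.56, H₁: p ≠ 0.56
Standard error: SE = √(p₀(1-p₀)/n) = √(0.56×0.44/212) = 0.034092
z-statistic: z = (p̂ - p₀)/SE = (0.602 - 0.56)/0.034092 = 1.2320
Critical value: z_0.005 = ±2.576
p-value = 0.2179
Decision: fail to reject H₀ at α = 0.01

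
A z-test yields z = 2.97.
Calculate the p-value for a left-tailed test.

Answer: p-value ≈ 0.9985

Derivation:
For z = 2.97:
p = P(Z < 2.97) = Φ(2.97) = 0.9985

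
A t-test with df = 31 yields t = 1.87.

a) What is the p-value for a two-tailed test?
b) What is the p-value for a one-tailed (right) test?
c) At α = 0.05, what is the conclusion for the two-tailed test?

Using t-distribution with df = 31:
a) Two-tailed: p = 2×P(T > 1.87) = 0.0710
b) One-tailed: p = P(T > 1.87) = 0.0355
c) 0.0710 ≥ 0.05, fail to reject H₀

Answer: a) 0.0710, b) 0.0355, c) fail to reject H₀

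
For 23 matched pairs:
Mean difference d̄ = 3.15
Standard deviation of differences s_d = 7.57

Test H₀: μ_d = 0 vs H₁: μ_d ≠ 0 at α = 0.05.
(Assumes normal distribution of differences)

df = n - 1 = 22
SE = s_d/√n = 7.57/√23 = 1.5785
t = d̄/SE = 3.15/1.5785 = 1.9956
Critical value: t_{0.025,22} = ±2.074
p-value ≈ 0.0585
Decision: fail to reject H₀

Answer: t = 1.9956, fail to reject H₀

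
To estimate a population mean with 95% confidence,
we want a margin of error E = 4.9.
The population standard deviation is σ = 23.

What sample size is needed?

Answer: n = 85

Derivation:
z_0.025 = 1.960
n = (z×σ/E)² = (1.960×23/4.9)²
n = 84.6400
Round up: n = 85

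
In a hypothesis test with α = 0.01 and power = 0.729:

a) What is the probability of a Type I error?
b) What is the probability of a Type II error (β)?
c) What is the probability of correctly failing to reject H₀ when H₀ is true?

a) Type I error probability = α = 0.01
b) Power = P(reject H₀ | H₁ true) = 1 - β = 0.729, so Type II error probability = β = 1 - Power = 0.271
c) P(fail to reject H₀ | H₀ true) = 1 - α = 0.99

Answer: a) 0.01, b) 0.271, c) 0.99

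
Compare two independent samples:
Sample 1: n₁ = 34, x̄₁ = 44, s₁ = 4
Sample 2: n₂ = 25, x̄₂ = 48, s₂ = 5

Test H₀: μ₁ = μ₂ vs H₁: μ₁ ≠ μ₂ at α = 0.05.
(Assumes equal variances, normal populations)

Answer: t = -3.4130, reject H₀

Derivation:
Pooled variance: s²_p = [33×4² + 24×5²]/(57) = 19.7895
s_p = 4.4485
SE = s_p×√(1/n₁ + 1/n₂) = 4.4485×√(1/34 + 1/25) = 1.1720
t = (x̄₁ - x̄₂)/SE = (44 - 48)/1.1720 = -3.4130
df = 57, t-critical = ±2.002
Decision: reject H₀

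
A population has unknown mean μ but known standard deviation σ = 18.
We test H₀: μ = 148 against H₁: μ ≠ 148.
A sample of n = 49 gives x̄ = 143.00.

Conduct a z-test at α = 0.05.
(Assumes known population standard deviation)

Answer: z = -1.9445, fail to reject H₀

Derivation:
Standard error: SE = σ/√n = 18/√49 = 2.5714
z-statistic: z = (x̄ - μ₀)/SE = (143.00 - 148)/2.5714 = -1.9445
Critical value: ±1.960
p-value = 0.0518
Decision: fail to reject H₀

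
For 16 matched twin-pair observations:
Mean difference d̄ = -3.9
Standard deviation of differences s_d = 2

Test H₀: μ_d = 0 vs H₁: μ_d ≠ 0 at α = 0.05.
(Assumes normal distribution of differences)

df = n - 1 = 15
SE = s_d/√n = 2/√16 = 0.5000
t = d̄/SE = -3.9/0.5000 = -7.8000
Critical value: t_{0.025,15} = ±2.131
p-value < 0.0001
Decision: reject H₀

Answer: t = -7.8000, reject H₀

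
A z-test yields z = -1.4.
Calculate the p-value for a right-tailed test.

Answer: p-value ≈ 0.9192

Derivation:
For z = -1.4:
p = P(Z > -1.4) = 1 - Φ(-1.4) = 0.9192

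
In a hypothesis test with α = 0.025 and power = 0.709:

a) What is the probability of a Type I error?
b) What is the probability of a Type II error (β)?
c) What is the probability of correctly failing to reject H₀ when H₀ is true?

Answer: a) 0.025, b) 0.291, c) 0.975

Derivation:
a) Type I error probability = α = 0.025
b) Power = P(reject H₀ | H₁ true) = 1 - β = 0.709, so Type II error probability = β = 1 - Power = 0.291
c) P(fail to reject H₀ | H₀ true) = 1 - α = 0.975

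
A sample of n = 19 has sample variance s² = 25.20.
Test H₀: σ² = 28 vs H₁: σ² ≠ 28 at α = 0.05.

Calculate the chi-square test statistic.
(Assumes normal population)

df = n - 1 = 18
χ² = (n-1)s²/σ₀² = 18×25.20/28 = 16.2000
Critical values: χ²_{0.975,18} = 8.231, χ²_{0.025,18} = 31.526
Rejection region: χ² < 8.231 or χ² > 31.526
Decision: fail to reject H₀

Answer: χ² = 16.2000, fail to reject H₀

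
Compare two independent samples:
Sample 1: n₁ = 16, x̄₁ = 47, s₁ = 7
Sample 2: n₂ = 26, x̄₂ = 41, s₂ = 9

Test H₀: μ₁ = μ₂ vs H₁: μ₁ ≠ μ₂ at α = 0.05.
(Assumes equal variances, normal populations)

Pooled variance: s²_p = [15×7² + 25×9²]/(40) = 69.0000
s_p = 8.3066
SE = s_p×√(1/n₁ + 1/n₂) = 8.3066×√(1/16 + 1/26) = 2.6394
t = (x̄₁ - x̄₂)/SE = (47 - 41)/2.6394 = 2.2732
df = 40, t-critical = ±2.021
Decision: reject H₀

Answer: t = 2.2732, reject H₀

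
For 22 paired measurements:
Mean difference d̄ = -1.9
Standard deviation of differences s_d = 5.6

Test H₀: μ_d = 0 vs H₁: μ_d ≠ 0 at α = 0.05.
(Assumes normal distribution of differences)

Answer: t = -1.5914, fail to reject H₀

Derivation:
df = n - 1 = 21
SE = s_d/√n = 5.6/√22 = 1.1939
t = d̄/SE = -1.9/1.1939 = -1.5914
Critical value: t_{0.025,21} = ±2.080
p-value ≈ 0.1265
Decision: fail to reject H₀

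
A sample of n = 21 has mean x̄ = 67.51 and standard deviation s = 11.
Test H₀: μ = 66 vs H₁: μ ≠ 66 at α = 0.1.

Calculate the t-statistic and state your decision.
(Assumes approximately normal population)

df = n - 1 = 20
SE = s/√n = 11/√21 = 2.4004
t = (x̄ - μ₀)/SE = (67.51 - 66)/2.4004 = 0.6291
Critical value: t_{0.05,20} = ±1.725
p-value ≈ 0.5364
Decision: fail to reject H₀

Answer: t = 0.6291, fail to reject H₀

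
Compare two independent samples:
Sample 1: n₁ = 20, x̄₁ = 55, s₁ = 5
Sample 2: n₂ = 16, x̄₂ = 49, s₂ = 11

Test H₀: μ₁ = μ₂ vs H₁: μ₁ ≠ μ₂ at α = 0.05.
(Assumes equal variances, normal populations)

Answer: t = 2.1797, reject H₀

Derivation:
Pooled variance: s²_p = [19×5² + 15×11²]/(34) = 67.3529
s_p = 8.2069
SE = s_p×√(1/n₁ + 1/n₂) = 8.2069×√(1/20 + 1/16) = 2.7527
t = (x̄₁ - x̄₂)/SE = (55 - 49)/2.7527 = 2.1797
df = 34, t-critical = ±2.032
Decision: reject H₀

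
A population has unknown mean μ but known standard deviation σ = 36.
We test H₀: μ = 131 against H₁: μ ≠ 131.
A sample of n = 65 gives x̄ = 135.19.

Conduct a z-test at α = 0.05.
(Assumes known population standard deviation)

Answer: z = 0.9383, fail to reject H₀

Derivation:
Standard error: SE = σ/√n = 36/√65 = 4.4653
z-statistic: z = (x̄ - μ₀)/SE = (135.19 - 131)/4.4653 = 0.9383
Critical value: ±1.960
p-value = 0.3481
Decision: fail to reject H₀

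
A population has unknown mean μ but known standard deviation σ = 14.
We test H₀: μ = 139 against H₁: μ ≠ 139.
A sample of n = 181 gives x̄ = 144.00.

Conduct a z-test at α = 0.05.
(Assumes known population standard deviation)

Answer: z = 4.8049, reject H₀

Derivation:
Standard error: SE = σ/√n = 14/√181 = 1.0406
z-statistic: z = (x̄ - μ₀)/SE = (144.00 - 139)/1.0406 = 4.8049
Critical value: ±1.960
p-value < 0.0001
Decision: reject H₀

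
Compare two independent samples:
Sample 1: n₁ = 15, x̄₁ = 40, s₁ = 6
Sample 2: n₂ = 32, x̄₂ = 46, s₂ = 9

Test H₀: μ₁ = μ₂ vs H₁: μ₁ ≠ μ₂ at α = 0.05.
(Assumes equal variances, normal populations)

Answer: t = -2.3426, reject H₀

Derivation:
Pooled variance: s²_p = [14×6² + 31×9²]/(45) = 67.0000
s_p = 8.1854
SE = s_p×√(1/n₁ + 1/n₂) = 8.1854×√(1/15 + 1/32) = 2.5613
t = (x̄₁ - x̄₂)/SE = (40 - 46)/2.5613 = -2.3426
df = 45, t-critical = ±2.014
Decision: reject H₀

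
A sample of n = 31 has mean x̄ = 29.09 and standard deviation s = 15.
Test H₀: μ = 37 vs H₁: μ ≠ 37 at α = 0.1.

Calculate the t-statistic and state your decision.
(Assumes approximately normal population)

df = n - 1 = 30
SE = s/√n = 15/√31 = 2.6941
t = (x̄ - μ₀)/SE = (29.09 - 37)/2.6941 = -2.9360
Critical value: t_{0.05,30} = ±1.697
p-value ≈ 0.0063
Decision: reject H₀

Answer: t = -2.9360, reject H₀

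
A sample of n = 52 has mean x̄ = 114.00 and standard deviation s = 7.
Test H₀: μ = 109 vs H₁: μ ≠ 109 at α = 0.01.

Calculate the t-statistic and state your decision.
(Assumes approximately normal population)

Answer: t = 5.1509, reject H₀

Derivation:
df = n - 1 = 51
SE = s/√n = 7/√52 = 0.9707
t = (x̄ - μ₀)/SE = (114.00 - 109)/0.9707 = 5.1509
Critical value: t_{0.005,51} = ±2.676
p-value < 0.0001
Decision: reject H₀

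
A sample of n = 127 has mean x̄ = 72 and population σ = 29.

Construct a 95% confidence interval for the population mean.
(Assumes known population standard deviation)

Answer: (66.9563, 77.0437)

Derivation:
Confidence level: 95%, α = 0.05
z_0.025 = 1.960
SE = σ/√n = 29/√127 = 2.5733
Margin of error = 1.960 × 2.5733 = 5.0437
CI: x̄ ± margin = 72 ± 5.0437
CI: (66.9563, 77.0437)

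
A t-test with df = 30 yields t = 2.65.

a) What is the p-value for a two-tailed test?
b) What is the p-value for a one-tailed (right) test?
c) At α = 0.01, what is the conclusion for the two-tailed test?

Using t-distribution with df = 30:
a) Two-tailed: p = 2×P(T > 2.65) = 0.0127
b) One-tailed: p = P(T > 2.65) = 0.0064
c) 0.0127 ≥ 0.01, fail to reject H₀

Answer: a) 0.0127, b) 0.0064, c) fail to reject H₀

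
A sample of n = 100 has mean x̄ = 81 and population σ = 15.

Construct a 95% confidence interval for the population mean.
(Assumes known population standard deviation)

Answer: (78.0600, 83.9400)

Derivation:
Confidence level: 95%, α = 0.05
z_0.025 = 1.960
SE = σ/√n = 15/√100 = 1.5000
Margin of error = 1.960 × 1.5000 = 2.9400
CI: x̄ ± margin = 81 ± 2.9400
CI: (78.0600, 83.9400)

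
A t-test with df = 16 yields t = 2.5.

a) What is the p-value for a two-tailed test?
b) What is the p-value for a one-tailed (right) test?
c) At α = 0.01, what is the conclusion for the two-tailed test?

Using t-distribution with df = 16:
a) Two-tailed: p = 2×P(T > 2.5) = 0.0237
b) One-tailed: p = P(T > 2.5) = 0.0118
c) 0.0237 ≥ 0.01, fail to reject H₀

Answer: a) 0.0237, b) 0.0118, c) fail to reject H₀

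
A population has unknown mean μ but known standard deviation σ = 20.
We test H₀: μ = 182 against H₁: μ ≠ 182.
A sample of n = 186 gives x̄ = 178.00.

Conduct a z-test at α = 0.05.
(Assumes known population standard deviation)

Standard error: SE = σ/√n = 20/√186 = 1.4665
z-statistic: z = (x̄ - μ₀)/SE = (178.00 - 182)/1.4665 = -2.7276
Critical value: ±1.960
p-value = 0.0064
Decision: reject H₀

Answer: z = -2.7276, reject H₀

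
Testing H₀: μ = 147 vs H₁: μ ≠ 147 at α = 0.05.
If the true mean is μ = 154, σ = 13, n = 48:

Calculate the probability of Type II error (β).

Answer: β ≈ 0.0383

Derivation:
SE = σ/√n = 13/√48 = 1.8764
Critical values: μ₀ ± z_0.025×SE = 147 ± 1.960×1.8764
Acceptance region: (143.3223, 150.6777)
Under H₁ (μ = 154): z_high = (150.6777 - 154)/1.8764 = -1.7706, z_low = (143.3223 - 154)/1.8764 = -5.6905
β = P(not reject | H₁) = Φ(-1.7706) - Φ(-5.6905) ≈ 0.0383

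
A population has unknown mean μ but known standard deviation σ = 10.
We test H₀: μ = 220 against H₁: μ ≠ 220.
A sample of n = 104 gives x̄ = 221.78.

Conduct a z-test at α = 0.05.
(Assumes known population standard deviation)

Answer: z = 1.8152, fail to reject H₀

Derivation:
Standard error: SE = σ/√n = 10/√104 = 0.9806
z-statistic: z = (x̄ - μ₀)/SE = (221.78 - 220)/0.9806 = 1.8152
Critical value: ±1.960
p-value = 0.0695
Decision: fail to reject H₀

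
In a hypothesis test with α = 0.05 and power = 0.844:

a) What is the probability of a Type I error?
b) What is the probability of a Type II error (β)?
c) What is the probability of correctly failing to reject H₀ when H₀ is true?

a) Type I error probability = α = 0.05
b) Power = P(reject H₀ | H₁ true) = 1 - β = 0.844, so Type II error probability = β = 1 - Power = 0.156
c) P(fail to reject H₀ | H₀ true) = 1 - α = 0.95

Answer: a) 0.05, b) 0.156, c) 0.95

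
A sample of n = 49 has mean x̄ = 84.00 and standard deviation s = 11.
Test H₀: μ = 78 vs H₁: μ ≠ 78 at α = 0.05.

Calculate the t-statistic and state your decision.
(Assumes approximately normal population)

Answer: t = 3.8183, reject H₀

Derivation:
df = n - 1 = 48
SE = s/√n = 11/√49 = 1.5714
t = (x̄ - μ₀)/SE = (84.00 - 78)/1.5714 = 3.8183
Critical value: t_{0.025,48} = ±2.011
p-value ≈ 0.0004
Decision: reject H₀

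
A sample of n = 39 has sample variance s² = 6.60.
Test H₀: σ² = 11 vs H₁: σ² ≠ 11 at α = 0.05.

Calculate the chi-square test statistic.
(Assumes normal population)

Answer: χ² = 22.8000, reject H₀

Derivation:
df = n - 1 = 38
χ² = (n-1)s²/σ₀² = 38×6.60/11 = 22.8000
Critical values: χ²_{0.975,38} = 22.878, χ²_{0.025,38} = 56.896
Rejection region: χ² < 22.878 or χ² > 56.896
Decision: reject H₀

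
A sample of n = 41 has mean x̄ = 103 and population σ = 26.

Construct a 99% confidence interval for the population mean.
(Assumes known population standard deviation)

Confidence level: 99%, α = 0.01
z_0.005 = 2.576
SE = σ/√n = 26/√41 = 4.0605
Margin of error = 2.576 × 4.0605 = 10.4598
CI: x̄ ± margin = 103 ± 10.4598
CI: (92.5402, 113.4598)

Answer: (92.5402, 113.4598)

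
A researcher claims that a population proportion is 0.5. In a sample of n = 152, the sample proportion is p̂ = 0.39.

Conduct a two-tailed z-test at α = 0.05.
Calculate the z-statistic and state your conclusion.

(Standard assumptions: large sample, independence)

Answer: z = -2.7124, reject H₀

Derivation:
H₀: p = 0.5, H₁: p ≠ 0.5
Standard error: SE = √(p₀(1-p₀)/n) = √(0.5×0.5/152) = 0.040555
z-statistic: z = (p̂ - p₀)/SE = (0.39 - 0.5)/0.040555 = -2.7124
Critical value: z_0.025 = ±1.960
p-value = 0.0067
Decision: reject H₀ at α = 0.05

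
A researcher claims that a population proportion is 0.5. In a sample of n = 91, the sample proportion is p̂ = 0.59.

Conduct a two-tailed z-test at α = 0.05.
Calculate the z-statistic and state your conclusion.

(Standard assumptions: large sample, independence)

H₀: p = 0.5, H₁: p ≠ 0.5
Standard error: SE = √(p₀(1-p₀)/n) = √(0.5×0.5/91) = 0.052414
z-statistic: z = (p̂ - p₀)/SE = (0.59 - 0.5)/0.052414 = 1.7171
Critical value: z_0.025 = ±1.960
p-value = 0.0860
Decision: fail to reject H₀ at α = 0.05

Answer: z = 1.7171, fail to reject H₀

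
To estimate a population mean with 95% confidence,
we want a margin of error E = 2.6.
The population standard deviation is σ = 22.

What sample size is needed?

z_0.025 = 1.960
n = (z×σ/E)² = (1.960×22/2.6)²
n = 275.0495
Round up: n = 276

Answer: n = 276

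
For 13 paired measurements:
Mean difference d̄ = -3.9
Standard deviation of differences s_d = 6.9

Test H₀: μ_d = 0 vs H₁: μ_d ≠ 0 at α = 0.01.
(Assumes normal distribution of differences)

Answer: t = -2.0379, fail to reject H₀

Derivation:
df = n - 1 = 12
SE = s_d/√n = 6.9/√13 = 1.9137
t = d̄/SE = -3.9/1.9137 = -2.0379
Critical value: t_{0.005,12} = ±3.055
p-value ≈ 0.0642
Decision: fail to reject H₀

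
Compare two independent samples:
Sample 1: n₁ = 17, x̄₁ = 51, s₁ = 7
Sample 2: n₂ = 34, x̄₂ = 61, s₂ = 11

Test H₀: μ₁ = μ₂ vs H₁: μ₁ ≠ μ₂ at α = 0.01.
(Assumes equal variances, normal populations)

Pooled variance: s²_p = [16×7² + 33×11²]/(49) = 97.4898
s_p = 9.8737
SE = s_p×√(1/n₁ + 1/n₂) = 9.8737×√(1/17 + 1/34) = 2.9329
t = (x̄₁ - x̄₂)/SE = (51 - 61)/2.9329 = -3.4096
df = 49, t-critical = ±2.680
Decision: reject H₀

Answer: t = -3.4096, reject H₀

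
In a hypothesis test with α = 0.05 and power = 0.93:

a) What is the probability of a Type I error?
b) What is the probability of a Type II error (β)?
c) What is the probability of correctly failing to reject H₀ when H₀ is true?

Answer: a) 0.05, b) 0.07, c) 0.95

Derivation:
a) Type I error probability = α = 0.05
b) Power = P(reject H₀ | H₁ true) = 1 - β = 0.93, so Type II error probability = β = 1 - Power = 0.07
c) P(fail to reject H₀ | H₀ true) = 1 - α = 0.95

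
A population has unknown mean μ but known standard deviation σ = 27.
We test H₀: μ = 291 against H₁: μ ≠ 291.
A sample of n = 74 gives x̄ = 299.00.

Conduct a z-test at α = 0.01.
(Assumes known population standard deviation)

Answer: z = 2.5488, fail to reject H₀

Derivation:
Standard error: SE = σ/√n = 27/√74 = 3.1387
z-statistic: z = (x̄ - μ₀)/SE = (299.00 - 291)/3.1387 = 2.5488
Critical value: ±2.576
p-value = 0.0108
Decision: fail to reject H₀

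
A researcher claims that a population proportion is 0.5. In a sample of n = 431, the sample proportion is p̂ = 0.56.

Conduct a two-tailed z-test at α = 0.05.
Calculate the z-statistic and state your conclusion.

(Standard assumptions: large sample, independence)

H₀: p = 0.5, H₁: p ≠ 0.5
Standard error: SE = √(p₀(1-p₀)/n) = √(0.5×0.5/431) = 0.024084
z-statistic: z = (p̂ - p₀)/SE = (0.56 - 0.5)/0.024084 = 2.4913
Critical value: z_0.025 = ±1.960
p-value = 0.0127
Decision: reject H₀ at α = 0.05

Answer: z = 2.4913, reject H₀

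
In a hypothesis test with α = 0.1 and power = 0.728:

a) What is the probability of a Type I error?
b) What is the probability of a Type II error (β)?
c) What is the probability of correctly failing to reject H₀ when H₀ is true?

a) Type I error probability = α = 0.1
b) Power = P(reject H₀ | H₁ true) = 1 - β = 0.728, so Type II error probability = β = 1 - Power = 0.272
c) P(fail to reject H₀ | H₀ true) = 1 - α = 0.9

Answer: a) 0.1, b) 0.272, c) 0.9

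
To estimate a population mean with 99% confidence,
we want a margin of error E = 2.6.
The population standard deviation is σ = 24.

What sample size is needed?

z_0.005 = 2.576
n = (z×σ/E)² = (2.576×24/2.6)²
n = 565.4152
Round up: n = 566

Answer: n = 566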